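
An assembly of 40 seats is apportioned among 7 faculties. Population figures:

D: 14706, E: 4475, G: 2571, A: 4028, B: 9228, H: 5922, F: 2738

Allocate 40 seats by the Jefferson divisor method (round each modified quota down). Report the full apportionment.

D 14, E 4, G 2, A 4, B 9, H 5, F 2

Standard divisor 43668/40 ≈ 1091.7; standard quotas: D 13.471, E 4.099, G 2.355, A 3.690, B 8.453, H 5.425, F 2.508.
Rounding down gives 13, 4, 2, 3, 8, 5, 2 = 37 seats, so the divisor must be adjusted.
With modified divisor 1000: modified quotas D 14.706, E 4.475, G 2.571, A 4.028, B 9.228, H 5.922, F 2.738.
Rounding down: D 14, E 4, G 2, A 4, B 9, H 5, F 2 (total 40).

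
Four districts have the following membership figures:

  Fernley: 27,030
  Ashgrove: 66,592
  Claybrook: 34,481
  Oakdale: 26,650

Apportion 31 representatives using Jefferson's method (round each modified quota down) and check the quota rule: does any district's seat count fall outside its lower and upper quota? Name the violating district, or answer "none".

none

Standard quotas: Fernley 5.415, Ashgrove 13.340, Claybrook 6.907, Oakdale 5.339.
Jefferson allocation: Fernley 5, Ashgrove 14, Claybrook 7, Oakdale 5.
Every allocation lies between the lower and upper quota.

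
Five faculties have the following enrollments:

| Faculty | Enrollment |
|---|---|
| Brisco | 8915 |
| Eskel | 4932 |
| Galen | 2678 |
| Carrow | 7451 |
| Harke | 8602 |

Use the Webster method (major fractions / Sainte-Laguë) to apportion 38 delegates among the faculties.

Brisco 10, Eskel 6, Galen 3, Carrow 9, Harke 10

Standard divisor 32578/38 ≈ 857.316; standard quotas: Brisco 10.399, Eskel 5.753, Galen 3.124, Carrow 8.691, Harke 10.034.
Rounding to the nearest integer gives Brisco 10, Eskel 6, Galen 3, Carrow 9, Harke 10 — total 38, matching the house size, so no adjustment is needed.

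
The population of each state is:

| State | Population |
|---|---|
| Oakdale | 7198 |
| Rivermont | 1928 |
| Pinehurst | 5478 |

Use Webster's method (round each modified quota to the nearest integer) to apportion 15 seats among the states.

Oakdale 7, Rivermont 2, Pinehurst 6

Standard divisor 14604/15 ≈ 973.6; standard quotas: Oakdale 7.393, Rivermont 1.980, Pinehurst 5.627.
Rounding to the nearest integer gives Oakdale 7, Rivermont 2, Pinehurst 6 — total 15, matching the house size, so no adjustment is needed.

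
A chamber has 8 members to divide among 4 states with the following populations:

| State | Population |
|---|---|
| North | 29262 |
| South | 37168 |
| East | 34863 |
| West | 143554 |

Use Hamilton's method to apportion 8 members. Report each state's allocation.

Total 244847; standard divisor 244847/8 ≈ 30605.875.
Standard quotas: North 0.9561, South 1.2144, East 1.1391, West 4.6904.
Lower quotas: North 0, South 1, East 1, West 4 (sum 6, leaving 2 seats).
Remainders in descending order: North 0.9561, West 0.6904, South 0.2144, East 0.1391.
The surplus seats go to North, West.

North 1; South 1; East 1; West 5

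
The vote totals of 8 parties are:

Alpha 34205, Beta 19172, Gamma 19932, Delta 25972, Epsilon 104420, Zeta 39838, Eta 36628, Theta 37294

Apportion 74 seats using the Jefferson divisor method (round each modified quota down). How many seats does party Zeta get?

9

Standard divisor 317461/74 ≈ 4290.014; standard quotas: Alpha 7.973, Beta 4.469, Gamma 4.646, Delta 6.054, Epsilon 24.340, Zeta 9.286, Eta 8.538, Theta 8.693.
Rounding down gives 7, 4, 4, 6, 24, 9, 8, 8 = 70 seats, so the divisor must be adjusted.
With modified divisor 4040: modified quotas Alpha 8.467, Beta 4.746, Gamma 4.934, Delta 6.429, Epsilon 25.847, Zeta 9.861, Eta 9.066, Theta 9.231.
Rounding down: Alpha 8, Beta 4, Gamma 4, Delta 6, Epsilon 25, Zeta 9, Eta 9, Theta 9 (total 74).
Zeta receives 9.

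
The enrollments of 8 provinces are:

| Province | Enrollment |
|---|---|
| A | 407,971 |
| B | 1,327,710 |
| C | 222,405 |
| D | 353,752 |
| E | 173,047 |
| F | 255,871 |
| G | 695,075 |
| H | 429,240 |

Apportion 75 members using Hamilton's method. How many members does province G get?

Total 3865071; standard divisor 3865071/75 ≈ 51534.28.
Standard quotas: A 7.9165, B 25.7636, C 4.3157, D 6.8644, E 3.3579, F 4.9651, G 13.4876, H 8.3292.
Lower quotas: A 7, B 25, C 4, D 6, E 3, F 4, G 13, H 8 (sum 70, leaving 5 seats).
Remainders in descending order: F 0.9651, A 0.9165, D 0.8644, B 0.7636, G 0.4876, E 0.3579, H 0.3292, C 0.3157.
Largest remainders: F, A, D, B, G receive the extra seats.
G receives 14.

14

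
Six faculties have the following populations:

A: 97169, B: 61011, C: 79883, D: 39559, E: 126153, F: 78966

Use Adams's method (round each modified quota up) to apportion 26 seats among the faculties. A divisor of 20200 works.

With modified divisor 20200: modified quotas A 4.810, B 3.020, C 3.955, D 1.958, E 6.245, F 3.909.
Rounding up: A 5, B 4, C 4, D 2, E 7, F 4 (total 26).

A=5, B=4, C=4, D=2, E=7, F=4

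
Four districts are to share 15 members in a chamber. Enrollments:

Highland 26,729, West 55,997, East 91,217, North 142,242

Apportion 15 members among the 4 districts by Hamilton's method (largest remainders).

Highland: 1, West: 3, East: 4, North: 7

The standard divisor is 316185/15 = 21079.
Standard quotas: Highland 1.2680, West 2.6565, East 4.3274, North 6.7480.
Lower quotas: Highland 1, West 2, East 4, North 6 (sum 13, leaving 2 seats).
Remainders in descending order: North 0.7480, West 0.6565, East 0.3274, Highland 0.2680.
The surplus seats go to North, West.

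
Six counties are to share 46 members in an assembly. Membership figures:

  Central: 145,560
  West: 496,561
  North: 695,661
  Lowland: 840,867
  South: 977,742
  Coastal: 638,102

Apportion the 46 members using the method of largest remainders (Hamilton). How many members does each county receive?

Central=2; West=6; North=8; Lowland=10; South=12; Coastal=8

Standard divisor: 3794493 ÷ 46 ≈ 82488.978.
Standard quotas: Central 1.7646, West 6.0197, North 8.4334, Lowland 10.1937, South 11.8530, Coastal 7.7356.
Lower quotas: Central 1, West 6, North 8, Lowland 10, South 11, Coastal 7 (sum 43, leaving 3 seats).
Remainders in descending order: South 0.8530, Central 0.7646, Coastal 0.7356, North 0.4334, Lowland 0.1937, West 0.0197.
The surplus seats go to South, Central, Coastal.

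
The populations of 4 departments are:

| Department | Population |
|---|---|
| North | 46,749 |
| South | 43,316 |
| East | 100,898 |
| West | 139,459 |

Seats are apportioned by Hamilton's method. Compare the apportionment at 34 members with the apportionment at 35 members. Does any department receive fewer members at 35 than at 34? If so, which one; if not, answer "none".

South

At 34 seats: North 5, South 5, East 10, West 14.
At 35 seats: North 5, South 4, East 11, West 15.
South drops from 5 to 4.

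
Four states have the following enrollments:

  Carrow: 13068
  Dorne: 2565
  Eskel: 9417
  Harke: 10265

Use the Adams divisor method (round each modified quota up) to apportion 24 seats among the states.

Carrow: 9; Dorne: 2; Eskel: 6; Harke: 7

Standard divisor 35315/24 ≈ 1471.458; standard quotas: Carrow 8.881, Dorne 1.743, Eskel 6.400, Harke 6.976.
Rounding up gives 9, 2, 7, 7 = 25 seats, so the divisor must be adjusted.
With modified divisor 1600: modified quotas Carrow 8.168, Dorne 1.603, Eskel 5.886, Harke 6.416.
Rounding up: Carrow 9, Dorne 2, Eskel 6, Harke 7 (total 24).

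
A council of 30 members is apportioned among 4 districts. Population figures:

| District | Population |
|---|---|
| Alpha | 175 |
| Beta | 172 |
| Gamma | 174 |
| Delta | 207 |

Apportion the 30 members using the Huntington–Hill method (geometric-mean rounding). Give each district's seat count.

With divisor 24: modified quotas Alpha 7.292, Beta 7.167, Gamma 7.250, Delta 8.625.
Geometric-mean thresholds: Alpha √(7·8)=7.483, Beta √(7·8)=7.483, Gamma √(7·8)=7.483, Delta √(8·9)=8.485.
Each quota rounded against its threshold gives Alpha 7, Beta 7, Gamma 7, Delta 9 (total 30).

Alpha 7; Beta 7; Gamma 7; Delta 9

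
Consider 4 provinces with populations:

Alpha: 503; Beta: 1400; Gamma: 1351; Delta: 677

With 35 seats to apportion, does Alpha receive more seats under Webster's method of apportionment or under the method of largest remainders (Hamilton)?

Hamilton

Webster: Alpha 4, Beta 13, Gamma 12, Delta 6.
Hamilton: Alpha 5, Beta 12, Gamma 12, Delta 6.
Alpha gets 4 under Webster and 5 under Hamilton.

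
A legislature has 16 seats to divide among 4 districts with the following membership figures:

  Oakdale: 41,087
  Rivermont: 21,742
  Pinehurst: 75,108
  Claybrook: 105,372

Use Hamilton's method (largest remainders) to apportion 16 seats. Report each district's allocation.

Total 243309; standard divisor 243309/16 ≈ 15206.812.
Standard quotas: Oakdale 2.7019, Rivermont 1.4298, Pinehurst 4.9391, Claybrook 6.9293.
Lower quotas: Oakdale 2, Rivermont 1, Pinehurst 4, Claybrook 6 (sum 13, leaving 3 seats).
Remainders in descending order: Pinehurst 0.9391, Claybrook 0.9293, Oakdale 0.7019, Rivermont 0.4298.
Largest remainders: Pinehurst, Claybrook, Oakdale receive the extra seats.

Oakdale=3; Rivermont=1; Pinehurst=5; Claybrook=7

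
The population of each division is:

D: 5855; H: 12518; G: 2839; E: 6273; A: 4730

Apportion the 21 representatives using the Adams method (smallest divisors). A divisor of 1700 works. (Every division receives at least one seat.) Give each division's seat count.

D: 4; H: 8; G: 2; E: 4; A: 3

With modified divisor 1700: modified quotas D 3.444, H 7.364, G 1.670, E 3.690, A 2.782.
Rounding up: D 4, H 8, G 2, E 4, A 3 (total 21).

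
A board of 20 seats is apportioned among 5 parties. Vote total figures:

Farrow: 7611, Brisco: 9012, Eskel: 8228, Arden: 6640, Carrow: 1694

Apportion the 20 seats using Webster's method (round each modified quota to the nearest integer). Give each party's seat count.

Farrow=5; Brisco=5; Eskel=5; Arden=4; Carrow=1

Standard divisor 33185/20 ≈ 1659.25; standard quotas: Farrow 4.587, Brisco 5.431, Eskel 4.959, Arden 4.002, Carrow 1.021.
Rounding to the nearest integer gives Farrow 5, Brisco 5, Eskel 5, Arden 4, Carrow 1 — total 20, matching the house size, so no adjustment is needed.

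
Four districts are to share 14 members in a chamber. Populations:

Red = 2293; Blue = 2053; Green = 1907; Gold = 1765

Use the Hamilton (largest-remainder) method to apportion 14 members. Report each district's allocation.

The standard divisor is 8018/14 ≈ 572.714.
Standard quotas: Red 4.004, Blue 3.585, Green 3.330, Gold 3.082.
Lower quotas: Red 4, Blue 3, Green 3, Gold 3 (sum 13, leaving 1 seat).
Remainders in descending order: Blue 0.585, Green 0.330, Gold 0.082, Red 0.004.
The surplus seat goes to Blue.

Red: 4; Blue: 4; Green: 3; Gold: 3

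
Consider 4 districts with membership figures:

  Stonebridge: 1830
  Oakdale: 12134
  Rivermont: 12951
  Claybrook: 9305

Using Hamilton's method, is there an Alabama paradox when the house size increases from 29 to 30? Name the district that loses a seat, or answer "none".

At 29 seats: Stonebridge 2, Oakdale 10, Rivermont 10, Claybrook 7.
At 30 seats: Stonebridge 1, Oakdale 10, Rivermont 11, Claybrook 8.
Stonebridge drops from 2 to 1.

Stonebridge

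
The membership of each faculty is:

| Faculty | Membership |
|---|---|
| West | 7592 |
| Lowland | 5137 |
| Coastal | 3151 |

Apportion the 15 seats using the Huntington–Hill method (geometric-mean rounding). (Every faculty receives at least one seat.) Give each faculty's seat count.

West 7, Lowland 5, Coastal 3

With divisor 1082: modified quotas West 7.017, Lowland 4.748, Coastal 2.912.
Geometric-mean thresholds: West √(7·8)=7.483, Lowland √(4·5)=4.472, Coastal √(2·3)=2.449.
Each quota rounded against its threshold gives West 7, Lowland 5, Coastal 3 (total 15).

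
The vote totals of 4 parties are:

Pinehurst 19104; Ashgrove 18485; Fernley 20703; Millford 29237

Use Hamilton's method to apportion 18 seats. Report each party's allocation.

Pinehurst 4, Ashgrove 4, Fernley 4, Millford 6

Total 87529; standard divisor 87529/18 ≈ 4862.722.
Standard quotas: Pinehurst 3.9287, Ashgrove 3.8014, Fernley 4.2575, Millford 6.0125.
Lower quotas: Pinehurst 3, Ashgrove 3, Fernley 4, Millford 6 (sum 16, leaving 2 seats).
Remainders in descending order: Pinehurst 0.9287, Ashgrove 0.8014, Fernley 0.2575, Millford 0.0125.
Largest remainders: Pinehurst, Ashgrove receive the extra seats.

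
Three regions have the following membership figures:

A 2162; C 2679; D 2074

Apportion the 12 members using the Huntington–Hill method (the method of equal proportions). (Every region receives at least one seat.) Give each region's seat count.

With divisor 599: modified quotas A 3.609, C 4.472, D 3.462.
Geometric-mean thresholds: A √(3·4)=3.464, C √(4·5)=4.472, D √(3·4)=3.464.
Each quota rounded against its threshold gives A 4, C 5, D 3 (total 12).

A 4; C 5; D 3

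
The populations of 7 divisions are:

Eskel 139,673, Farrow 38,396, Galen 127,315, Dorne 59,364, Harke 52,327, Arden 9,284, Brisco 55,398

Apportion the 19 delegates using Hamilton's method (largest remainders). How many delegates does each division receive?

Standard divisor: 481757 ÷ 19 ≈ 25355.632.
Standard quotas: Eskel 5.5086, Farrow 1.5143, Galen 5.0212, Dorne 2.3413, Harke 2.0637, Arden 0.3662, Brisco 2.1848.
Lower quotas: Eskel 5, Farrow 1, Galen 5, Dorne 2, Harke 2, Arden 0, Brisco 2 (sum 17, leaving 2 seats).
Remainders in descending order: Farrow 0.5143, Eskel 0.5086, Arden 0.3662, Dorne 0.3413, Brisco 0.1848, Harke 0.0637, Galen 0.0212.
Largest remainders: Farrow, Eskel receive the extra seats.

Eskel=6, Farrow=2, Galen=5, Dorne=2, Harke=2, Arden=0, Brisco=2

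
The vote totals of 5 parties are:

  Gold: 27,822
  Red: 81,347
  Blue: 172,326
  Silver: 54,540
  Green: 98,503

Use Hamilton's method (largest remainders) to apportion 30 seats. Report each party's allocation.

Gold 2, Red 5, Blue 12, Silver 4, Green 7

Standard divisor: 434538 ÷ 30 ≈ 14484.6.
Standard quotas: Gold 1.9208, Red 5.6161, Blue 11.8972, Silver 3.7654, Green 6.8005.
Lower quotas: Gold 1, Red 5, Blue 11, Silver 3, Green 6 (sum 26, leaving 4 seats).
Remainders in descending order: Gold 0.9208, Blue 0.8972, Green 0.8005, Silver 0.7654, Red 0.6161.
Largest remainders: Gold, Blue, Green, Silver receive the extra seats.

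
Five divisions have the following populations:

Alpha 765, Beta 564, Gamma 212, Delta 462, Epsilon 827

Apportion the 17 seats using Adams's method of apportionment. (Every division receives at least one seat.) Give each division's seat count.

Alpha: 4; Beta: 3; Gamma: 2; Delta: 3; Epsilon: 5

Standard divisor 2830/17 ≈ 166.471; standard quotas: Alpha 4.595, Beta 3.388, Gamma 1.273, Delta 2.775, Epsilon 4.968.
Rounding up gives 5, 4, 2, 3, 5 = 19 seats, so the divisor must be adjusted.
With modified divisor 200: modified quotas Alpha 3.825, Beta 2.820, Gamma 1.060, Delta 2.310, Epsilon 4.135.
Rounding up: Alpha 4, Beta 3, Gamma 2, Delta 3, Epsilon 5 (total 17).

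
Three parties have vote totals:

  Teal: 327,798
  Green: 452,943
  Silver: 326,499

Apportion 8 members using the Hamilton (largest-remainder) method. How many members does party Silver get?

2

The standard divisor is 1107240/8 = 138405.
Standard quotas: Teal 2.3684, Green 3.2726, Silver 2.3590.
Lower quotas: Teal 2, Green 3, Silver 2 (sum 7, leaving 1 seat).
Remainders in descending order: Teal 0.3684, Silver 0.3590, Green 0.2726.
The surplus seat goes to Teal.
Silver receives 2.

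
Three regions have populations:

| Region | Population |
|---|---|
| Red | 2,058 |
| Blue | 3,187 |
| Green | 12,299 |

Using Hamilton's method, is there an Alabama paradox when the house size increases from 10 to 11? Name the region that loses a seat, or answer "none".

At 10 seats: Red 1, Blue 2, Green 7.
At 11 seats: Red 1, Blue 2, Green 8.
No region's allocation decreased.

none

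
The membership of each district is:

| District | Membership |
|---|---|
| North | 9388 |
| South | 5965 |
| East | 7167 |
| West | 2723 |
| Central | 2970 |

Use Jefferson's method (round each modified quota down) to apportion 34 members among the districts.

North 12; South 7; East 9; West 3; Central 3

Standard divisor 28213/34 ≈ 829.794; standard quotas: North 11.314, South 7.189, East 8.637, West 3.282, Central 3.579.
Rounding down gives 11, 7, 8, 3, 3 = 32 seats, so the divisor must be adjusted.
With modified divisor 760: modified quotas North 12.353, South 7.849, East 9.430, West 3.583, Central 3.908.
Rounding down: North 12, South 7, East 9, West 3, Central 3 (total 34).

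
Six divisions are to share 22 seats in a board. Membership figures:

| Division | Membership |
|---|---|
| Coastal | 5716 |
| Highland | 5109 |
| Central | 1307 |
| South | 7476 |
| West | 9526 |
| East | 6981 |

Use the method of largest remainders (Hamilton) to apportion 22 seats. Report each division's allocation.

Standard divisor: 36115 ÷ 22 ≈ 1641.591.
Standard quotas: Coastal 3.4820, Highland 3.1122, Central 0.7962, South 4.5541, West 5.8029, East 4.2526.
Lower quotas: Coastal 3, Highland 3, Central 0, South 4, West 5, East 4 (sum 19, leaving 3 seats).
Remainders in descending order: West 0.8029, Central 0.7962, South 0.5541, Coastal 0.4820, East 0.2526, Highland 0.1122.
The surplus seats go to West, Central, South.

Coastal: 3, Highland: 3, Central: 1, South: 5, West: 6, East: 4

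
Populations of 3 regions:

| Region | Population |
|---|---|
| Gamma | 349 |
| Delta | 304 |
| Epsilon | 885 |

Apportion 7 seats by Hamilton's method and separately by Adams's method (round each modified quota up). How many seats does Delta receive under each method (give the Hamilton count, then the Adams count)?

1 and 2

Hamilton: Gamma 2, Delta 1, Epsilon 4.
Adams: Gamma 2, Delta 2, Epsilon 3.
Delta gets 1 under Hamilton and 2 under Adams.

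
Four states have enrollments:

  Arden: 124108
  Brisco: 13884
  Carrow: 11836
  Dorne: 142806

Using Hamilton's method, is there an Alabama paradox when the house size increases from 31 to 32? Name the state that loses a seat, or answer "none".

Brisco

At 31 seats: Arden 13, Brisco 2, Carrow 1, Dorne 15.
At 32 seats: Arden 14, Brisco 1, Carrow 1, Dorne 16.
Brisco drops from 2 to 1.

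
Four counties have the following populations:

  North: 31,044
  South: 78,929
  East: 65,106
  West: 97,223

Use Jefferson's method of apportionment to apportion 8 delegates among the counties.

North 1, South 2, East 2, West 3

Standard divisor 272302/8 ≈ 34037.75; standard quotas: North 0.912, South 2.319, East 1.913, West 2.856.
Rounding down gives 0, 2, 1, 2 = 5 seats, so the divisor must be adjusted.
With modified divisor 28700: modified quotas North 1.082, South 2.750, East 2.269, West 3.388.
Rounding down: North 1, South 2, East 2, West 3 (total 8).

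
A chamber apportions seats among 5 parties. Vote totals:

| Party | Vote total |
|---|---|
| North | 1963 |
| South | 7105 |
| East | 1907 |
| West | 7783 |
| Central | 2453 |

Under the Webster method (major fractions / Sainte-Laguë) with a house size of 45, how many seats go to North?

Standard divisor 21211/45 ≈ 471.356; standard quotas: North 4.165, South 15.074, East 4.046, West 16.512, Central 5.204.
Rounding to the nearest integer gives North 4, South 15, East 4, West 17, Central 5 — total 45, matching the house size, so no adjustment is needed.
North receives 4.

4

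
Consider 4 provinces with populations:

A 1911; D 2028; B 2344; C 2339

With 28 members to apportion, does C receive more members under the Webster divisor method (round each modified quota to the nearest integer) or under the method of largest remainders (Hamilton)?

Webster: A 6, D 7, B 8, C 7.
Hamilton: A 6, D 6, B 8, C 8.
C gets 7 under Webster and 8 under Hamilton.

Hamilton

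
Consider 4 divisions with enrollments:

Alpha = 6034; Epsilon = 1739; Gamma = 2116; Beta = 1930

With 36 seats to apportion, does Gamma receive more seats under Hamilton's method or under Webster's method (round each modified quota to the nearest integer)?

Hamilton

Hamilton: Alpha 18, Epsilon 5, Gamma 7, Beta 6.
Webster: Alpha 19, Epsilon 5, Gamma 6, Beta 6.
Gamma gets 7 under Hamilton and 6 under Webster.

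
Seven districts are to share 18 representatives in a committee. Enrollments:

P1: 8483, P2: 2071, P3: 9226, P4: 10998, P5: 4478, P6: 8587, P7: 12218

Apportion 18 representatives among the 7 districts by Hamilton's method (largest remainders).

P1: 3; P2: 1; P3: 3; P4: 3; P5: 1; P6: 3; P7: 4

The standard divisor is 56061/18 ≈ 3114.5.
Standard quotas: P1 2.7237, P2 0.6650, P3 2.9623, P4 3.5312, P5 1.4378, P6 2.7571, P7 3.9229.
Lower quotas: P1 2, P2 0, P3 2, P4 3, P5 1, P6 2, P7 3 (sum 13, leaving 5 seats).
Remainders in descending order: P3 0.9623, P7 0.9229, P6 0.7571, P1 0.7237, P2 0.6650, P4 0.5312, P5 0.4378.
The surplus seats go to P3, P7, P6, P1, P2.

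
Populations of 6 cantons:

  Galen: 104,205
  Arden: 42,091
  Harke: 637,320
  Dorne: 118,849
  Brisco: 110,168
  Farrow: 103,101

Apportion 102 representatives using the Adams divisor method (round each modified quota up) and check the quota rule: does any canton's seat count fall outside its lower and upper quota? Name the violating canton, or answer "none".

Standard quotas: Galen 9.526, Arden 3.848, Harke 58.264, Dorne 10.865, Brisco 10.072, Farrow 9.425.
Adams allocation: Galen 10, Arden 4, Harke 57, Dorne 11, Brisco 10, Farrow 10.
Harke has quota 58.264 (lower 58, upper 59) but receives 57 — outside the quota interval.

Harke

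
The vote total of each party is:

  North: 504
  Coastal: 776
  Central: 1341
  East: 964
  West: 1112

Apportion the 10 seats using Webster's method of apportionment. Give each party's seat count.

North 1, Coastal 2, Central 3, East 2, West 2

Standard divisor 4697/10 ≈ 469.7; standard quotas: North 1.073, Coastal 1.652, Central 2.855, East 2.052, West 2.367.
Rounding to the nearest integer gives North 1, Coastal 2, Central 3, East 2, West 2 — total 10, matching the house size, so no adjustment is needed.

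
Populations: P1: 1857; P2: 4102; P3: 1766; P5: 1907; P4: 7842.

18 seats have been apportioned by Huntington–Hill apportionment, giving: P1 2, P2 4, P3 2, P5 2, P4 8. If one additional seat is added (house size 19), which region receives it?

Priority for the next seat is population ÷ (√(s·(s+1))).
Priorities: P1 758.117, P2 917.235, P3 720.966, P5 778.529, P4 924.189.
Highest priority: P4.

P4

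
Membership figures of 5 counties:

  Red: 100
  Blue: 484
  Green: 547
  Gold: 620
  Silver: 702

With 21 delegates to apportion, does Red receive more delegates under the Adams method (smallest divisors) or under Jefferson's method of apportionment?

Adams

Adams: Red 1, Blue 4, Green 5, Gold 5, Silver 6.
Jefferson: Red 0, Blue 4, Green 5, Gold 6, Silver 6.
Red gets 1 under Adams and 0 under Jefferson.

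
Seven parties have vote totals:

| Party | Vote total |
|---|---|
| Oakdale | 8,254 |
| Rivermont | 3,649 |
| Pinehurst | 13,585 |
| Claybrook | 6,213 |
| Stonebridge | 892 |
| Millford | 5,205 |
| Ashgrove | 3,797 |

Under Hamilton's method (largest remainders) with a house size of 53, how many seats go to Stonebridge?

Total 41595; standard divisor 41595/53 ≈ 784.811.
Standard quotas: Oakdale 10.5172, Rivermont 4.6495, Pinehurst 17.3099, Claybrook 7.9166, Stonebridge 1.1366, Millford 6.6322, Ashgrove 4.8381.
Lower quotas: Oakdale 10, Rivermont 4, Pinehurst 17, Claybrook 7, Stonebridge 1, Millford 6, Ashgrove 4 (sum 49, leaving 4 seats).
Remainders in descending order: Claybrook 0.9166, Ashgrove 0.8381, Rivermont 0.6495, Millford 0.6322, Oakdale 0.5172, Pinehurst 0.3099, Stonebridge 0.1366.
Largest remainders: Claybrook, Ashgrove, Rivermont, Millford receive the extra seats.
Stonebridge receives 1.

1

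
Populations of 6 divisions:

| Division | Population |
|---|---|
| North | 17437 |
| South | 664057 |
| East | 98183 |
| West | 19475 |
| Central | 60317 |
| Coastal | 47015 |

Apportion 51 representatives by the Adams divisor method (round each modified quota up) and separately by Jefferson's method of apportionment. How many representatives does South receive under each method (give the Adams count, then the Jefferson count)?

35 and 39

Adams: North 1, South 35, East 6, West 2, Central 4, Coastal 3.
Jefferson: North 1, South 39, East 5, West 1, Central 3, Coastal 2.
South gets 35 under Adams and 39 under Jefferson.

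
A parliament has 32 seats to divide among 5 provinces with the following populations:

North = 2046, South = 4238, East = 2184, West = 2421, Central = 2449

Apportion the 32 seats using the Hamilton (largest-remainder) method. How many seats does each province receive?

North: 5, South: 10, East: 5, West: 6, Central: 6

The standard divisor is 13338/32 ≈ 416.812.
Standard quotas: North 4.909, South 10.168, East 5.240, West 5.808, Central 5.876.
Lower quotas: North 4, South 10, East 5, West 5, Central 5 (sum 29, leaving 3 seats).
Remainders in descending order: North 0.909, Central 0.876, West 0.808, East 0.240, South 0.168.
Largest remainders: North, Central, West receive the extra seats.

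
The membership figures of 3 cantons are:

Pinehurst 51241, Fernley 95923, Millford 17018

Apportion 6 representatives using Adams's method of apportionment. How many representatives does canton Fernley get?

3

Standard divisor 164182/6 ≈ 27363.667; standard quotas: Pinehurst 1.873, Fernley 3.505, Millford 0.622.
Rounding up gives 2, 4, 1 = 7 seats, so the divisor must be adjusted.
With modified divisor 40000: modified quotas Pinehurst 1.281, Fernley 2.398, Millford 0.425.
Rounding up: Pinehurst 2, Fernley 3, Millford 1 (total 6).
Fernley receives 3.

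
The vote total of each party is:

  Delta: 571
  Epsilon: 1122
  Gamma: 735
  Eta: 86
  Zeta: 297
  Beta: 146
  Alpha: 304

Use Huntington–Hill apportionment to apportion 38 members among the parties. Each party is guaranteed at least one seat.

Delta=7; Epsilon=13; Gamma=8; Eta=1; Zeta=3; Beta=2; Alpha=4

With divisor 87: modified quotas Delta 6.563, Epsilon 12.897, Gamma 8.448, Eta 0.989, Zeta 3.414, Beta 1.678, Alpha 3.494.
Geometric-mean thresholds: Delta √(6·7)=6.481, Epsilon √(12·13)=12.490, Gamma √(8·9)=8.485, Eta (min 1), Zeta √(3·4)=3.464, Beta √(1·2)=1.414, Alpha √(3·4)=3.464.
Each quota rounded against its threshold gives Delta 7, Epsilon 13, Gamma 8, Eta 1, Zeta 3, Beta 2, Alpha 4 (total 38).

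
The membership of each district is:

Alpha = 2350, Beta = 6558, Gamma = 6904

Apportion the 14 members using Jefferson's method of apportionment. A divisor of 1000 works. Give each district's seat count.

With modified divisor 1000: modified quotas Alpha 2.350, Beta 6.558, Gamma 6.904.
Rounding down: Alpha 2, Beta 6, Gamma 6 (total 14).

Alpha: 2, Beta: 6, Gamma: 6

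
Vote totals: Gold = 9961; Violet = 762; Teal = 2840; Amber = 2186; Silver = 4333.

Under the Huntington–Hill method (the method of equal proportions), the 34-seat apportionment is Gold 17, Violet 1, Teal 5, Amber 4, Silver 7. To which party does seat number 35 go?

Priority for the next seat is population ÷ (√(s·(s+1))).
Priorities: Gold 569.432, Violet 538.815, Teal 518.511, Amber 488.804, Silver 579.021.
Highest priority: Silver.

Silver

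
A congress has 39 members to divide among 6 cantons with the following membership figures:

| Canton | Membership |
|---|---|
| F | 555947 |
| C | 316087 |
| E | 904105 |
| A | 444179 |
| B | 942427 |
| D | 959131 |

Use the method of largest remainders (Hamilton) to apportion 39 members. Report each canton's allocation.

The standard divisor is 4121876/39 ≈ 105689.128.
Standard quotas: F 5.2602, C 2.9907, E 8.5544, A 4.2027, B 8.9170, D 9.0750.
Lower quotas: F 5, C 2, E 8, A 4, B 8, D 9 (sum 36, leaving 3 seats).
Remainders in descending order: C 0.9907, B 0.9170, E 0.5544, F 0.2602, A 0.2027, D 0.0750.
Largest remainders: C, B, E receive the extra seats.

F=5; C=3; E=9; A=4; B=9; D=9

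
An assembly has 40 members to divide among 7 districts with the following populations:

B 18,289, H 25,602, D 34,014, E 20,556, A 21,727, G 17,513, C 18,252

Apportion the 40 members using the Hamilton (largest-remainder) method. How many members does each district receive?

The standard divisor is 155953/40 ≈ 3898.825.
Standard quotas: B 4.6909, H 6.5666, D 8.7242, E 5.2724, A 5.5727, G 4.4919, C 4.6814.
Lower quotas: B 4, H 6, D 8, E 5, A 5, G 4, C 4 (sum 36, leaving 4 seats).
Remainders in descending order: D 0.7242, B 0.6909, C 0.6814, A 0.5727, H 0.5666, G 0.4919, E 0.2724.
Largest remainders: D, B, C, A receive the extra seats.

B 5; H 6; D 9; E 5; A 6; G 4; C 5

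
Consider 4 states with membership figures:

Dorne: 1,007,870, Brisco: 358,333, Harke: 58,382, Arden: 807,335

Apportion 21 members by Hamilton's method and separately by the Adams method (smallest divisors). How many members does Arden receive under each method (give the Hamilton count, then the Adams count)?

8 and 7

Hamilton: Dorne 9, Brisco 3, Harke 1, Arden 8.
Adams: Dorne 9, Brisco 4, Harke 1, Arden 7.
Arden gets 8 under Hamilton and 7 under Adams.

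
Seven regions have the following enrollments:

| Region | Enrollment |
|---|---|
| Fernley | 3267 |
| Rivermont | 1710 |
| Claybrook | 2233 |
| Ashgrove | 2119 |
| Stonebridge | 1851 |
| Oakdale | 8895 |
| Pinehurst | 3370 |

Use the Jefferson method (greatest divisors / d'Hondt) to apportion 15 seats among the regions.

Standard divisor 23445/15 ≈ 1563; standard quotas: Fernley 2.090, Rivermont 1.094, Claybrook 1.429, Ashgrove 1.356, Stonebridge 1.184, Oakdale 5.691, Pinehurst 2.156.
Rounding down gives 2, 1, 1, 1, 1, 5, 2 = 13 seats, so the divisor must be adjusted.
With modified divisor 1200: modified quotas Fernley 2.723, Rivermont 1.425, Claybrook 1.861, Ashgrove 1.766, Stonebridge 1.542, Oakdale 7.412, Pinehurst 2.808.
Rounding down: Fernley 2, Rivermont 1, Claybrook 1, Ashgrove 1, Stonebridge 1, Oakdale 7, Pinehurst 2 (total 15).

Fernley 2, Rivermont 1, Claybrook 1, Ashgrove 1, Stonebridge 1, Oakdale 7, Pinehurst 2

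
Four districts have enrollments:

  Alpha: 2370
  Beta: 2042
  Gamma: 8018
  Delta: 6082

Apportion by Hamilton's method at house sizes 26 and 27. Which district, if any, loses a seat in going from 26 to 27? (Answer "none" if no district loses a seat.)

At 26 seats: Alpha 3, Beta 3, Gamma 11, Delta 9.
At 27 seats: Alpha 3, Beta 3, Gamma 12, Delta 9.
No district's allocation decreased.

none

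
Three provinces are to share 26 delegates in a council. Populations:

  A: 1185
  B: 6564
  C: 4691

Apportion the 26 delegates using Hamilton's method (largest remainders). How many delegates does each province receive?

A: 2, B: 14, C: 10

Standard divisor: 12440 ÷ 26 ≈ 478.462.
Standard quotas: A 2.4767, B 13.7190, C 9.8043.
Lower quotas: A 2, B 13, C 9 (sum 24, leaving 2 seats).
Remainders in descending order: C 0.8043, B 0.7190, A 0.4767.
The surplus seats go to C, B.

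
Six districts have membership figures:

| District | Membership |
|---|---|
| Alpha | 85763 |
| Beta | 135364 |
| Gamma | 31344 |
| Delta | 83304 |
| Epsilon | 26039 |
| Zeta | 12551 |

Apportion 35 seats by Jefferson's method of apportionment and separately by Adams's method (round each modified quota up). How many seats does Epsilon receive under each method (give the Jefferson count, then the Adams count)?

Jefferson: Alpha 8, Beta 13, Gamma 3, Delta 8, Epsilon 2, Zeta 1.
Adams: Alpha 8, Beta 12, Gamma 3, Delta 7, Epsilon 3, Zeta 2.
Epsilon gets 2 under Jefferson and 3 under Adams.

2 and 3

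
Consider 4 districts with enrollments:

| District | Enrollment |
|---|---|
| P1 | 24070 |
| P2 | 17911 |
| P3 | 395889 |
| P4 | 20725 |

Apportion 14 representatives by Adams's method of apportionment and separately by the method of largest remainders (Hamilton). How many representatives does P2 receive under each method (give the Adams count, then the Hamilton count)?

1 and 0

Adams: P1 1, P2 1, P3 11, P4 1.
Hamilton: P1 1, P2 0, P3 12, P4 1.
P2 gets 1 under Adams and 0 under Hamilton.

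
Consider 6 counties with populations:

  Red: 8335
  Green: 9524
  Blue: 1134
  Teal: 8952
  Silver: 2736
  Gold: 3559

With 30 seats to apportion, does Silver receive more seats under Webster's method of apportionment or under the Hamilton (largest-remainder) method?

Hamilton

Webster: Red 7, Green 9, Blue 1, Teal 8, Silver 2, Gold 3.
Hamilton: Red 7, Green 8, Blue 1, Teal 8, Silver 3, Gold 3.
Silver gets 2 under Webster and 3 under Hamilton.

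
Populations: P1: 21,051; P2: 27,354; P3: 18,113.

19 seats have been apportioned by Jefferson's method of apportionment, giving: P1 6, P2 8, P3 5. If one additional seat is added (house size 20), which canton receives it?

P2

Priority for the next seat is population ÷ (current seats + 1).
Priorities: P1 3007.286, P2 3039.333, P3 3018.833.
Highest priority: P2.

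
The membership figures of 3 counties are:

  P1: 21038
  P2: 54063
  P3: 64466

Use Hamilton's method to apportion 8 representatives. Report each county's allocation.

Total 139567; standard divisor 139567/8 ≈ 17445.875.
Standard quotas: P1 1.2059, P2 3.0989, P3 3.6952.
Lower quotas: P1 1, P2 3, P3 3 (sum 7, leaving 1 seat).
Remainders in descending order: P3 0.6952, P1 0.2059, P2 0.0989.
Largest remainder: P3 receives the extra seat.

P1=1, P2=3, P3=4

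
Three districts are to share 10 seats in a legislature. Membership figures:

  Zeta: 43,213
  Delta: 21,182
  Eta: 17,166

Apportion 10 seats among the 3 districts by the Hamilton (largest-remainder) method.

Zeta=5, Delta=3, Eta=2

Standard divisor: 81561 ÷ 10 ≈ 8156.1.
Standard quotas: Zeta 5.2982, Delta 2.5971, Eta 2.1047.
Lower quotas: Zeta 5, Delta 2, Eta 2 (sum 9, leaving 1 seat).
Remainders in descending order: Delta 0.5971, Zeta 0.2982, Eta 0.1047.
The surplus seat goes to Delta.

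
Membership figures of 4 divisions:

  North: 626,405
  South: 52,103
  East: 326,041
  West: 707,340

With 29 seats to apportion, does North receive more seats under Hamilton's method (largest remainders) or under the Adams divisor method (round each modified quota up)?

Hamilton

Hamilton: North 11, South 1, East 5, West 12.
Adams: North 10, South 1, East 6, West 12.
North gets 11 under Hamilton and 10 under Adams.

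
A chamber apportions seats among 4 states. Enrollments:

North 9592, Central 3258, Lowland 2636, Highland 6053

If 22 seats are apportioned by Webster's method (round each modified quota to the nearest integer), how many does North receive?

10

Standard divisor 21539/22 ≈ 979.045; standard quotas: North 9.797, Central 3.328, Lowland 2.692, Highland 6.183.
Rounding to the nearest integer gives North 10, Central 3, Lowland 3, Highland 6 — total 22, matching the house size, so no adjustment is needed.
North receives 10.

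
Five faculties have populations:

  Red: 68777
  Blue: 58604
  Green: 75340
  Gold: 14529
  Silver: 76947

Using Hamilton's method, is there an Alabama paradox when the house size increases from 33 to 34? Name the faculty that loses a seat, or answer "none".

Gold

At 33 seats: Red 8, Blue 6, Green 8, Gold 2, Silver 9.
At 34 seats: Red 8, Blue 7, Green 9, Gold 1, Silver 9.
Gold drops from 2 to 1.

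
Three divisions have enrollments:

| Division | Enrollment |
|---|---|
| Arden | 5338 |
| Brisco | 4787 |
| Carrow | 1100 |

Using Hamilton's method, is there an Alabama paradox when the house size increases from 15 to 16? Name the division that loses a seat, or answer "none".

At 15 seats: Arden 7, Brisco 6, Carrow 2.
At 16 seats: Arden 8, Brisco 7, Carrow 1.
Carrow drops from 2 to 1.

Carrow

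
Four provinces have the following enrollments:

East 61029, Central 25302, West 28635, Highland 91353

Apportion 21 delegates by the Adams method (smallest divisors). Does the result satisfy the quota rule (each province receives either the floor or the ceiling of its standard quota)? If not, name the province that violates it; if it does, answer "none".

Standard quotas: East 6.212, Central 2.575, West 2.915, Highland 9.298.
Adams allocation: East 6, Central 3, West 3, Highland 9.
Every allocation lies between the lower and upper quota.

none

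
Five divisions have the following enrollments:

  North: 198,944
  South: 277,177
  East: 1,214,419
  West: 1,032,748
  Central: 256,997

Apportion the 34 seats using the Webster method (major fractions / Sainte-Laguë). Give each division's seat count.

Standard divisor 2980285/34 ≈ 87655.441; standard quotas: North 2.270, South 3.162, East 13.854, West 11.782, Central 2.932.
Rounding to the nearest integer gives North 2, South 3, East 14, West 12, Central 3 — total 34, matching the house size, so no adjustment is needed.

North=2, South=3, East=14, West=12, Central=3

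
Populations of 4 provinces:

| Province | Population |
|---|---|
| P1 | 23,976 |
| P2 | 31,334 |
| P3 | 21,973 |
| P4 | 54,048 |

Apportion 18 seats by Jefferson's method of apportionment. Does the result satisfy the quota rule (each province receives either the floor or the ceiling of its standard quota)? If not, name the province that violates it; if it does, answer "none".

Standard quotas: P1 3.286, P2 4.295, P3 3.012, P4 7.408.
Jefferson allocation: P1 3, P2 4, P3 3, P4 8.
Every allocation lies between the lower and upper quota.

none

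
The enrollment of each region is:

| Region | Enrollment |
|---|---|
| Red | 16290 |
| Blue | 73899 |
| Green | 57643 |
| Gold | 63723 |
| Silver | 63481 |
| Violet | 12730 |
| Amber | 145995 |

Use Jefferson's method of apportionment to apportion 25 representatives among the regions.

Standard divisor 433761/25 ≈ 17350.44; standard quotas: Red 0.939, Blue 4.259, Green 3.322, Gold 3.673, Silver 3.659, Violet 0.734, Amber 8.414.
Rounding down gives 0, 4, 3, 3, 3, 0, 8 = 21 seats, so the divisor must be adjusted.
With modified divisor 15300: modified quotas Red 1.065, Blue 4.830, Green 3.768, Gold 4.165, Silver 4.149, Violet 0.832, Amber 9.542.
Rounding down: Red 1, Blue 4, Green 3, Gold 4, Silver 4, Violet 0, Amber 9 (total 25).

Red 1, Blue 4, Green 3, Gold 4, Silver 4, Violet 0, Amber 9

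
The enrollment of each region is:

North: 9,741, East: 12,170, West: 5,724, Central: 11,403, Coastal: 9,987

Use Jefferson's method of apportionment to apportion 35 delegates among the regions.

North 7, East 9, West 4, Central 8, Coastal 7

Standard divisor 49025/35 ≈ 1400.714; standard quotas: North 6.954, East 8.688, West 4.086, Central 8.141, Coastal 7.130.
Rounding down gives 6, 8, 4, 8, 7 = 33 seats, so the divisor must be adjusted.
With modified divisor 1300: modified quotas North 7.493, East 9.362, West 4.403, Central 8.772, Coastal 7.682.
Rounding down: North 7, East 9, West 4, Central 8, Coastal 7 (total 35).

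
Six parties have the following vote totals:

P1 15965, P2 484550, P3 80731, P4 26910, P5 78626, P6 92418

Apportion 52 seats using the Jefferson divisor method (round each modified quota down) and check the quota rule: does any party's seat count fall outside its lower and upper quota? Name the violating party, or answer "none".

P2

Standard quotas: P1 1.065, P2 32.336, P3 5.388, P4 1.796, P5 5.247, P6 6.168.
Jefferson allocation: P1 1, P2 34, P3 5, P4 1, P5 5, P6 6.
P2 has quota 32.336 (lower 32, upper 33) but receives 34 — outside the quota interval.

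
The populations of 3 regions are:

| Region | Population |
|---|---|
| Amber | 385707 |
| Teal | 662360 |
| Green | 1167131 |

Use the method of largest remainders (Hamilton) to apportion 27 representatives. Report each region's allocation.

Total 2215198; standard divisor 2215198/27 ≈ 82044.37.
Standard quotas: Amber 4.7012, Teal 8.0732, Green 14.2256.
Lower quotas: Amber 4, Teal 8, Green 14 (sum 26, leaving 1 seat).
Remainders in descending order: Amber 0.7012, Green 0.2256, Teal 0.0732.
The surplus seat goes to Amber.

Amber 5, Teal 8, Green 14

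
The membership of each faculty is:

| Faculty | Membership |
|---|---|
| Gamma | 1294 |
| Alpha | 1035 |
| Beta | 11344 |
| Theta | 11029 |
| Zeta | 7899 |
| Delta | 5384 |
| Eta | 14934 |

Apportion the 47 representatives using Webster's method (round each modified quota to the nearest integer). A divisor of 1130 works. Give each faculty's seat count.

Gamma 1; Alpha 1; Beta 10; Theta 10; Zeta 7; Delta 5; Eta 13

With modified divisor 1130: modified quotas Gamma 1.145, Alpha 0.916, Beta 10.039, Theta 9.760, Zeta 6.990, Delta 4.765, Eta 13.216.
Rounding to the nearest integer: Gamma 1, Alpha 1, Beta 10, Theta 10, Zeta 7, Delta 5, Eta 13 (total 47).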